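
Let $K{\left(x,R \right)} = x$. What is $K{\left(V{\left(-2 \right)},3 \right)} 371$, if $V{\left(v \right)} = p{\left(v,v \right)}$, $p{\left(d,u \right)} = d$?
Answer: $-742$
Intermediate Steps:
$V{\left(v \right)} = v$
$K{\left(V{\left(-2 \right)},3 \right)} 371 = \left(-2\right) 371 = -742$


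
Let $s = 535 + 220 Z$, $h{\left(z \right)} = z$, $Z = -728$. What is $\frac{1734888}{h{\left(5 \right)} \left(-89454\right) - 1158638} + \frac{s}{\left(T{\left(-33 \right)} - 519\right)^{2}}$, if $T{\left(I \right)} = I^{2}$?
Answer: $- \frac{8200081757}{5217595092} \approx -1.5716$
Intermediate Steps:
$s = -159625$ ($s = 535 + 220 \left(-728\right) = 535 - 160160 = -159625$)
$\frac{1734888}{h{\left(5 \right)} \left(-89454\right) - 1158638} + \frac{s}{\left(T{\left(-33 \right)} - 519\right)^{2}} = \frac{1734888}{5 \left(-89454\right) - 1158638} - \frac{159625}{\left(\left(-33\right)^{2} - 519\right)^{2}} = \frac{1734888}{-447270 - 1158638} - \frac{159625}{\left(1089 - 519\right)^{2}} = \frac{1734888}{-1605908} - \frac{159625}{570^{2}} = 1734888 \left(- \frac{1}{1605908}\right) - \frac{159625}{324900} = - \frac{433722}{401477} - \frac{6385}{12996} = - \frac{8200081757}{5217595092}$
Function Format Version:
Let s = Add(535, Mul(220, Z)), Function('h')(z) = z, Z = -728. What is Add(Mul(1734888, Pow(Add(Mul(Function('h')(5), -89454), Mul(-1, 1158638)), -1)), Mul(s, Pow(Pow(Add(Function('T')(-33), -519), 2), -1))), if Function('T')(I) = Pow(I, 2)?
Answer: Rational(-8200081757, 5217595092) ≈ -1.5716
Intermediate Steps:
s = -159625 (s = Add(535, Mul(220, -728)) = Add(535, -160160) = -159625)
Add(Mul(1734888, Pow(Add(Mul(Function('h')(5), -89454), Mul(-1, 1158638)), -1)), Mul(s, Pow(Pow(Add(Function('T')(-33), -519), 2), -1))) = Add(Mul(1734888, Pow(Add(Mul(5, -89454), Mul(-1, 1158638)), -1)), Mul(-159625, Pow(Pow(Add(Pow(-33, 2), -519), 2), -1))) = Add(Mul(1734888, Pow(Add(-447270, -1158638), -1)), Mul(-159625, Pow(Pow(Add(1089, -519), 2), -1))) = Add(Mul(1734888, Pow(-1605908, -1)), Mul(-159625, Pow(Pow(570, 2), -1))) = Add(Mul(1734888, Rational(-1, 1605908)), Mul(-159625, Pow(324900, -1))) = Add(Rational(-433722, 401477), Mul(-159625, Rational(1, 324900))) = Add(Rational(-433722, 401477), Rational(-6385, 12996)) = Rational(-8200081757, 5217595092)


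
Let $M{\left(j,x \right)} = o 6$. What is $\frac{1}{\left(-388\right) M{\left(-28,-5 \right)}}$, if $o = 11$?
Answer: $- \frac{1}{25608} \approx -3.905 \cdot 10^{-5}$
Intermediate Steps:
$M{\left(j,x \right)} = 66$ ($M{\left(j,x \right)} = 11 \cdot 6 = 66$)
$\frac{1}{\left(-388\right) M{\left(-28,-5 \right)}} = \frac{1}{\left(-388\right) 66} = \frac{1}{-25608} = - \frac{1}{25608}$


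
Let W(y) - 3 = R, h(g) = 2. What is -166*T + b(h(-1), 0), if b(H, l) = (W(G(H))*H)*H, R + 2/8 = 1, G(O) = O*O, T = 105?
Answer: -17415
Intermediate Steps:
G(O) = O²
R = ¾ (R = -¼ + 1 = ¾ ≈ 0.75000)
W(y) = 15/4 (W(y) = 3 + ¾ = 15/4)
b(H, l) = 15*H²/4 (b(H, l) = (15*H/4)*H = 15*H²/4)
-166*T + b(h(-1), 0) = -166*105 + (15/4)*2² = -17430 + (15/4)*4 = -17430 + 15 = -17415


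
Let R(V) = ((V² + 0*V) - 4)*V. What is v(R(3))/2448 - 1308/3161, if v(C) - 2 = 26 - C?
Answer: -28999/70992 ≈ -0.40848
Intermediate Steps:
R(V) = V*(-4 + V²) (R(V) = ((V² + 0) - 4)*V = (V² - 4)*V = (-4 + V²)*V = V*(-4 + V²))
v(C) = 28 - C (v(C) = 2 + (26 - C) = 28 - C)
v(R(3))/2448 - 1308/3161 = (28 - 3*(-4 + 3²))/2448 - 1308/3161 = (28 - 3*(-4 + 9))*(1/2448) - 1308*1/3161 = (28 - 3*5)*(1/2448) - 12/29 = (28 - 1*15)*(1/2448) - 12/29 = (28 - 15)*(1/2448) - 12/29 = 13*(1/2448) - 12/29 = 13/2448 - 12/29 = -28999/70992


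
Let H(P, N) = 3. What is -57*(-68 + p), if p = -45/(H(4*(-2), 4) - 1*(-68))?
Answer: 277761/71 ≈ 3912.1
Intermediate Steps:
p = -45/71 (p = -45/(3 - 1*(-68)) = -45/(3 + 68) = -45/71 ≈ -0.63380)
-57*(-68 + p) = -57*(-68 - 45/71) = -57*(-4873/71) = 277761/71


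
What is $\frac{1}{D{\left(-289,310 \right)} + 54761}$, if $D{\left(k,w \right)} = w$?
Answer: $\frac{1}{55071} \approx 1.8158 \cdot 10^{-5}$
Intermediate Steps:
$\frac{1}{D{\left(-289,310 \right)} + 54761} = \frac{1}{310 + 54761} = \frac{1}{55071}$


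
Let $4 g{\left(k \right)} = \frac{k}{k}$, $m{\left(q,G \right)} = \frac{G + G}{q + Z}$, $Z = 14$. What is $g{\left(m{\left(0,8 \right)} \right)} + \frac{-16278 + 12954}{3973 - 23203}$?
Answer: $\frac{5421}{12820} \approx 0.42285$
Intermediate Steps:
$m{\left(q,G \right)} = \frac{2 G}{14 + q}$ ($m{\left(q,G \right)} = \frac{G + G}{q + 14} = \frac{2 G}{14 + q}$)
$g{\left(k \right)} = \frac{1}{4}$ ($g{\left(k \right)} = \frac{k \frac{1}{k}}{4} = \frac{1}{4} \cdot 1 = \frac{1}{4}$)
$g{\left(m{\left(0,8 \right)} \right)} + \frac{-16278 + 12954}{3973 - 23203} = \frac{1}{4} + \frac{-16278 + 12954}{3973 - 23203} = \frac{1}{4} - \frac{3324}{-19230} = \frac{1}{4} - - \frac{554}{3205} = \frac{1}{4} + \frac{554}{3205} = \frac{5421}{12820}$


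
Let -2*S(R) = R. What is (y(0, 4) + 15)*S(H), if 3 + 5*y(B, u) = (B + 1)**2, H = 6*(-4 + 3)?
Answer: 219/5 ≈ 43.800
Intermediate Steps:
H = -6 (H = 6*(-1) = -6)
y(B, u) = -3/5 + (1 + B)**2/5 (y(B, u) = -3/5 + (B + 1)**2/5 = -3/5 + (1 + B)**2/5)
S(R) = -R/2
(y(0, 4) + 15)*S(H) = ((-3/5 + (1 + 0)**2/5) + 15)*(-1/2*(-6)) = ((-3/5 + (1/5)*1**2) + 15)*3 = ((-3/5 + (1/5)*1) + 15)*3 = ((-3/5 + 1/5) + 15)*3 = (-2/5 + 15)*3 = (73/5)*3 = 219/5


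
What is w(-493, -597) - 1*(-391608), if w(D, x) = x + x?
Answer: 390414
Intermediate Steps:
w(D, x) = 2*x
w(-493, -597) - 1*(-391608) = 2*(-597) - 1*(-391608) = -1194 + 391608 = 390414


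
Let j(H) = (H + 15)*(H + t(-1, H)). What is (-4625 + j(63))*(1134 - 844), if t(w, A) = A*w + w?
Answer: -1363870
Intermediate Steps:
t(w, A) = w + A*w
j(H) = -15 - H (j(H) = (H + 15)*(H - (1 + H)) = (15 + H)*(H + (-1 - H)) = (15 + H)*(-1) = -15 - H)
(-4625 + j(63))*(1134 - 844) = (-4625 + (-15 - 1*63))*(1134 - 844) = (-4625 + (-15 - 63))*290 = (-4625 - 78)*290 = -4703*290 = -1363870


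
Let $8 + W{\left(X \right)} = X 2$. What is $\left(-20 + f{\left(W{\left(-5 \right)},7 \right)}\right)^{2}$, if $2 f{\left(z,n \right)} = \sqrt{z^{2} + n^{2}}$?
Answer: $\frac{\left(40 - \sqrt{373}\right)^{2}}{4} \approx 106.99$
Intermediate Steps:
$W{\left(X \right)} = -8 + 2 X$ ($W{\left(X \right)} = -8 + X 2 = -8 + 2 X$)
$f{\left(z,n \right)} = \frac{\sqrt{n^{2} + z^{2}}}{2}$ ($f{\left(z,n \right)} = \frac{\sqrt{z^{2} + n^{2}}}{2} = \frac{\sqrt{n^{2} + z^{2}}}{2}$)
$\left(-20 + f{\left(W{\left(-5 \right)},7 \right)}\right)^{2} = \left(-20 + \frac{\sqrt{7^{2} + \left(-8 + 2 \left(-5\right)\right)^{2}}}{2}\right)^{2} = \left(-20 + \frac{\sqrt{49 + \left(-8 - 10\right)^{2}}}{2}\right)^{2} = \left(-20 + \frac{\sqrt{49 + \left(-18\right)^{2}}}{2}\right)^{2} = \left(-20 + \frac{\sqrt{49 + 324}}{2}\right)^{2} = \left(-20 + \frac{\sqrt{373}}{2}\right)^{2}$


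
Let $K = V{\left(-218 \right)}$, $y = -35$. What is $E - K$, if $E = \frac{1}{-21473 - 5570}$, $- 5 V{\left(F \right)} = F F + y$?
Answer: $\frac{1284245022}{135215} \approx 9497.8$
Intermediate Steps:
$V{\left(F \right)} = 7 - \frac{F^{2}}{5}$ ($V{\left(F \right)} = - \frac{F F - 35}{5} = - \frac{F^{2} - 35}{5} = - \frac{-35 + F^{2}}{5} = 7 - \frac{F^{2}}{5}$)
$E = - \frac{1}{27043}$ ($E = \frac{1}{-27043} = - \frac{1}{27043} \approx -3.6978 \cdot 10^{-5}$)
$K = - \frac{47489}{5}$ ($K = 7 - \frac{\left(-218\right)^{2}}{5} = 7 - \frac{47524}{5} = - \frac{47489}{5} \approx -9497.8$)
$E - K = - \frac{1}{27043} - - \frac{47489}{5} = - \frac{1}{27043} + \frac{47489}{5} = \frac{1284245022}{135215}$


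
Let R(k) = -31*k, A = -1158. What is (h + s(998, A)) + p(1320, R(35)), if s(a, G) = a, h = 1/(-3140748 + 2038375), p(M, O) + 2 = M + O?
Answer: 1357021162/1102373 ≈ 1231.0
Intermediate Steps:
p(M, O) = -2 + M + O (p(M, O) = -2 + (M + O) = -2 + M + O)
h = -1/1102373 (h = 1/(-1102373) = -1/1102373 ≈ -9.0713e-7)
(h + s(998, A)) + p(1320, R(35)) = (-1/1102373 + 998) + (-2 + 1320 - 31*35) = 1100168253/1102373 + (-2 + 1320 - 1085) = 1100168253/1102373 + 233 = 1357021162/1102373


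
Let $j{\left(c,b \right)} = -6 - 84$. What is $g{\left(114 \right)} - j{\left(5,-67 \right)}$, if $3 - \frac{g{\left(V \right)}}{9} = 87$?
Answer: $-666$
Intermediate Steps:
$j{\left(c,b \right)} = -90$ ($j{\left(c,b \right)} = -6 - 84 = -90$)
$g{\left(V \right)} = -756$ ($g{\left(V \right)} = 27 - 783 = -756$)
$g{\left(114 \right)} - j{\left(5,-67 \right)} = -756 - -90 = -756 + 90 = -666$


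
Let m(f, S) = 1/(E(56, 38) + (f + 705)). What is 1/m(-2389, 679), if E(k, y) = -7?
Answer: -1691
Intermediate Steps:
m(f, S) = 1/(698 + f) (m(f, S) = 1/(-7 + (f + 705)) = 1/(-7 + (705 + f)) = 1/(698 + f))
1/m(-2389, 679) = 1/(1/(698 - 2389)) = 1/(1/(-1691)) = 1/(-1/1691) = -1691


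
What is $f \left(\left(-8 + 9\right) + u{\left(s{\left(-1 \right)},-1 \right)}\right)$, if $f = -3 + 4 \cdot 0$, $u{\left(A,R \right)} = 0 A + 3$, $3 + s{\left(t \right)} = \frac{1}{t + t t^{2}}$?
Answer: $-12$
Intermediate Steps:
$s{\left(t \right)} = -3 + \frac{1}{t + t^{3}}$ ($s{\left(t \right)} = -3 + \frac{1}{t + t t^{2}} = -3 + \frac{1}{t + t^{3}}$)
$u{\left(A,R \right)} = 3$ ($u{\left(A,R \right)} = 0 + 3 = 3$)
$f = -3$ ($f = -3 + 0 = -3$)
$f \left(\left(-8 + 9\right) + u{\left(s{\left(-1 \right)},-1 \right)}\right) = - 3 \left(\left(-8 + 9\right) + 3\right) = - 3 \left(1 + 3\right) = \left(-3\right) 4 = -12$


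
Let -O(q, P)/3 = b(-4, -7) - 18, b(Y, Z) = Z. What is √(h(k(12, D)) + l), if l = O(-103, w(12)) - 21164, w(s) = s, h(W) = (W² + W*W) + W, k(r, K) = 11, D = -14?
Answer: 2*I*√5209 ≈ 144.35*I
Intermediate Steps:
h(W) = W + 2*W² (h(W) = (W² + W²) + W = 2*W² + W = W + 2*W²)
O(q, P) = 75 (O(q, P) = -3*(-7 - 18) = -3*(-25) = 75)
l = -21089 (l = 75 - 21164 = -21089)
√(h(k(12, D)) + l) = √(11*(1 + 2*11) - 21089) = √(11*(1 + 22) - 21089) = √(11*23 - 21089) = √(253 - 21089) = √(-20836) = 2*I*√5209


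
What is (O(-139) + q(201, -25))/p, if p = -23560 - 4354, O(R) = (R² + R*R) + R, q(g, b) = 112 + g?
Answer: -19408/13957 ≈ -1.3906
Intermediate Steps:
O(R) = R + 2*R² (O(R) = (R² + R²) + R = 2*R² + R = R + 2*R²)
p = -27914
(O(-139) + q(201, -25))/p = (-139*(1 + 2*(-139)) + (112 + 201))/(-27914) = (-139*(1 - 278) + 313)*(-1/27914) = (-139*(-277) + 313)*(-1/27914) = (38503 + 313)*(-1/27914) = 38816*(-1/27914) = -19408/13957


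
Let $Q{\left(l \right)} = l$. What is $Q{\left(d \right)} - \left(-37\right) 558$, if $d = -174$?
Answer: $20472$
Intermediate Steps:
$Q{\left(d \right)} - \left(-37\right) 558 = -174 - \left(-37\right) 558 = -174 - -20646 = -174 + 20646 = 20472$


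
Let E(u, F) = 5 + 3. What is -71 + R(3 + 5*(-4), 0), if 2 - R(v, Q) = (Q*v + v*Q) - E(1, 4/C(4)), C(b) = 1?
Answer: -61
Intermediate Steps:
E(u, F) = 8
R(v, Q) = 10 - 2*Q*v (R(v, Q) = 2 - ((Q*v + v*Q) - 1*8) = 2 - ((Q*v + Q*v) - 8) = 2 - (2*Q*v - 8) = 2 - (-8 + 2*Q*v) = 2 + (8 - 2*Q*v) = 10 - 2*Q*v)
-71 + R(3 + 5*(-4), 0) = -71 + (10 - 2*0*(3 + 5*(-4))) = -71 + (10 - 2*0*(3 - 20)) = -71 + (10 - 2*0*(-17)) = -71 + (10 + 0) = -71 + 10 = -61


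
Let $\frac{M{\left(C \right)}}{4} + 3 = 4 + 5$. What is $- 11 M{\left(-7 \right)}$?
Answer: $-264$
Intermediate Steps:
$M{\left(C \right)} = 24$ ($M{\left(C \right)} = -12 + 4 \left(4 + 5\right) = -12 + 4 \cdot 9 = -12 + 36 = 24$)
$- 11 M{\left(-7 \right)} = \left(-11\right) 24 = -264$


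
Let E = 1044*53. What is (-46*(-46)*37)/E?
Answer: 19573/13833 ≈ 1.4149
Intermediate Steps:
E = 55332
(-46*(-46)*37)/E = (-46*(-46)*37)/55332 = (2116*37)*(1/55332) = 78292*(1/55332) = 19573/13833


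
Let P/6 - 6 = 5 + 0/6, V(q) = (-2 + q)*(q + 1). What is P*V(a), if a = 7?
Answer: 2640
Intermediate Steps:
V(q) = (1 + q)*(-2 + q) (V(q) = (-2 + q)*(1 + q) = (1 + q)*(-2 + q))
P = 66 (P = 36 + 6*(5 + 0/6) = 36 + 6*(5 + 0*(1/6)) = 36 + 6*(5 + 0) = 36 + 6*5 = 36 + 30 = 66)
P*V(a) = 66*(-2 + 7**2 - 1*7) = 66*(-2 + 49 - 7) = 66*40 = 2640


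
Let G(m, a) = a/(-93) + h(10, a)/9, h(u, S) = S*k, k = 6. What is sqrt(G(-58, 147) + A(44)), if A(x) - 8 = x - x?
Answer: sqrt(100347)/31 ≈ 10.219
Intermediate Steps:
h(u, S) = 6*S (h(u, S) = S*6 = 6*S)
G(m, a) = 61*a/93 (G(m, a) = a/(-93) + (6*a)/9 = a*(-1/93) + (6*a)*(1/9) = -a/93 + 2*a/3 = 61*a/93)
A(x) = 8 (A(x) = 8 + (x - x) = 8 + 0 = 8)
sqrt(G(-58, 147) + A(44)) = sqrt((61/93)*147 + 8) = sqrt(2989/31 + 8) = sqrt(3237/31) = sqrt(100347)/31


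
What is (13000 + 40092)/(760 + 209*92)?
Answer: 13273/4997 ≈ 2.6562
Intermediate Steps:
(13000 + 40092)/(760 + 209*92) = 53092/(760 + 19228) = 53092/19988 = 53092*(1/19988) = 13273/4997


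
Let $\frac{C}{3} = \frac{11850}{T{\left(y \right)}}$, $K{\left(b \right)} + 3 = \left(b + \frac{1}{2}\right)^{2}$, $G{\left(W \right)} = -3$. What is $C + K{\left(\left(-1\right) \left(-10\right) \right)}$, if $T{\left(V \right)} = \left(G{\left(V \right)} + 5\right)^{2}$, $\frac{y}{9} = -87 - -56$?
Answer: $\frac{35979}{4} \approx 8994.8$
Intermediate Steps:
$y = -279$ ($y = 9 \left(-87 - -56\right) = 9 \left(-87 + 56\right) = 9 \left(-31\right) = -279$)
$T{\left(V \right)} = 4$ ($T{\left(V \right)} = \left(-3 + 5\right)^{2} = 2^{2} = 4$)
$K{\left(b \right)} = -3 + \left(\frac{1}{2} + b\right)^{2}$ ($K{\left(b \right)} = -3 + \left(b + \frac{1}{2}\right)^{2} = -3 + \left(\frac{1}{2} + b\right)^{2}$)
$C = \frac{17775}{2}$ ($C = 3 \cdot \frac{11850}{4} = 3 \cdot 11850 \cdot \frac{1}{4} = 3 \cdot \frac{5925}{2} = \frac{17775}{2} \approx 8887.5$)
$C + K{\left(\left(-1\right) \left(-10\right) \right)} = \frac{17775}{2} - \left(- \frac{29}{4} - 100\right) = \frac{17775}{2} + \left(- \frac{11}{4} + 10 + 10^{2}\right) = \frac{17775}{2} + \left(- \frac{11}{4} + 10 + 100\right) = \frac{17775}{2} + \frac{429}{4} = \frac{35979}{4}$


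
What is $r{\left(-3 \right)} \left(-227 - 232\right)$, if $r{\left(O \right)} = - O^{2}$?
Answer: $4131$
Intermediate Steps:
$r{\left(-3 \right)} \left(-227 - 232\right) = - \left(-3\right)^{2} \left(-227 - 232\right) = \left(-1\right) 9 \left(-459\right) = \left(-9\right) \left(-459\right) = 4131$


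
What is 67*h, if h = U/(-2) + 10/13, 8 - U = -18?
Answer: -10653/13 ≈ -819.46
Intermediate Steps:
U = 26 (U = 8 - 1*(-18) = 8 + 18 = 26)
h = -159/13 (h = 26/(-2) + 10/13 = 26*(-1/2) + 10*(1/13) = -13 + 10/13 = -159/13 ≈ -12.231)
67*h = 67*(-159/13) = -10653/13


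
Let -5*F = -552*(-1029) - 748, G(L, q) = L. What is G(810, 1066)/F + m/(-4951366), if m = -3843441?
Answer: 7714918962/10031113847 ≈ 0.76910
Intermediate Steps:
F = -113452 (F = -(-552*(-1029) - 748)/5 = -(568008 - 748)/5 = -⅕*567260 = -113452)
G(810, 1066)/F + m/(-4951366) = 810/(-113452) - 3843441/(-4951366) = 810*(-1/113452) - 3843441*(-1/4951366) = -405/56726 + 549063/707338 = 7714918962/10031113847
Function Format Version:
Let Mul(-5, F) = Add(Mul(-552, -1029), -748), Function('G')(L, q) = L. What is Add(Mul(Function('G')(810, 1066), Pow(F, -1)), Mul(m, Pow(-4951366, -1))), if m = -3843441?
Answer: Rational(7714918962, 10031113847) ≈ 0.76910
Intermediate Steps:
F = -113452 (F = Mul(Rational(-1, 5), Add(Mul(-552, -1029), -748)) = Mul(Rational(-1, 5), Add(568008, -748)) = Mul(Rational(-1, 5), 567260) = -113452)
Add(Mul(Function('G')(810, 1066), Pow(F, -1)), Mul(m, Pow(-4951366, -1))) = Add(Mul(810, Pow(-113452, -1)), Mul(-3843441, Pow(-4951366, -1))) = Add(Mul(810, Rational(-1, 113452)), Mul(-3843441, Rational(-1, 4951366))) = Add(Rational(-405, 56726), Rational(549063, 707338)) = Rational(7714918962, 10031113847)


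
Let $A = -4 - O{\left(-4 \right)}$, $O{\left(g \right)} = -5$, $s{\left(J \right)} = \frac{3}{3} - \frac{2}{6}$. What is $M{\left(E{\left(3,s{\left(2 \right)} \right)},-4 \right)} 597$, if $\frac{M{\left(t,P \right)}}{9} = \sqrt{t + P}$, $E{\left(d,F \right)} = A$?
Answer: $5373 i \sqrt{3} \approx 9306.3 i$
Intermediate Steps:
$s{\left(J \right)} = \frac{2}{3}$ ($s{\left(J \right)} = 3 \cdot \frac{1}{3} - \frac{1}{3} = 1 - \frac{1}{3} = \frac{2}{3}$)
$A = 1$ ($A = -4 - -5 = -4 + 5 = 1$)
$E{\left(d,F \right)} = 1$
$M{\left(t,P \right)} = 9 \sqrt{P + t}$ ($M{\left(t,P \right)} = 9 \sqrt{t + P} = 9 \sqrt{P + t}$)
$M{\left(E{\left(3,s{\left(2 \right)} \right)},-4 \right)} 597 = 9 \sqrt{-4 + 1} \cdot 597 = 9 \sqrt{-3} \cdot 597 = 9 i \sqrt{3} \cdot 597 = 5373 i \sqrt{3}$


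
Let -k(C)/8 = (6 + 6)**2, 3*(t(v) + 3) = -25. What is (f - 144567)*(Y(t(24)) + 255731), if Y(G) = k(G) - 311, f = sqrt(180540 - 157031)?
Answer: -36758761956 + 254268*sqrt(23509) ≈ -3.6720e+10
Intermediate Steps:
f = sqrt(23509) ≈ 153.33
t(v) = -34/3 (t(v) = -3 + (1/3)*(-25) = -3 - 25/3 = -34/3)
k(C) = -1152 (k(C) = -8*(6 + 6)**2 = -8*12**2 = -8*144 = -1152)
Y(G) = -1463 (Y(G) = -1152 - 311 = -1463)
(f - 144567)*(Y(t(24)) + 255731) = (sqrt(23509) - 144567)*(-1463 + 255731) = (-144567 + sqrt(23509))*254268 = -36758761956 + 254268*sqrt(23509)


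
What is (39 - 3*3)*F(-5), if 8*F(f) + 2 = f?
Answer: -105/4 ≈ -26.250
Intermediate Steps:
F(f) = -¼ + f/8
(39 - 3*3)*F(-5) = (39 - 3*3)*(-¼ + (⅛)*(-5)) = (39 - 9)*(-¼ - 5/8) = 30*(-7/8) = -105/4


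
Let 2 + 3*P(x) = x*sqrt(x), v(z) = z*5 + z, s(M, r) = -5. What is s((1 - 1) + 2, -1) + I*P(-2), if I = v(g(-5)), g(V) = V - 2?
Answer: 23 + 28*I*sqrt(2) ≈ 23.0 + 39.598*I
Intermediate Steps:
g(V) = -2 + V
v(z) = 6*z (v(z) = 5*z + z = 6*z)
P(x) = -2/3 + x**(3/2)/3 (P(x) = -2/3 + (x*sqrt(x))/3 = -2/3 + x**(3/2)/3)
I = -42 (I = 6*(-2 - 5) = 6*(-7) = -42)
s((1 - 1) + 2, -1) + I*P(-2) = -5 - 42*(-2/3 + (-2)**(3/2)/3) = -5 - 42*(-2/3 + (-2*I*sqrt(2))/3) = -5 - 42*(-2/3 - 2*I*sqrt(2)/3) = -5 + (28 + 28*I*sqrt(2)) = 23 + 28*I*sqrt(2)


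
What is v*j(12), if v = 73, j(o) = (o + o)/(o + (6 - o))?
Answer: 292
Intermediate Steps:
j(o) = o/3 (j(o) = (2*o)/6 = (2*o)*(1/6) = o/3)
v*j(12) = 73*((1/3)*12) = 73*4 = 292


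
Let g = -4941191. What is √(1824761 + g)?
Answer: 3*I*√346270 ≈ 1765.3*I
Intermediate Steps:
√(1824761 + g) = √(1824761 - 4941191) = √(-3116430) = 3*I*√346270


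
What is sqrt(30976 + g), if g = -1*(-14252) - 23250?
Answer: 3*sqrt(2442) ≈ 148.25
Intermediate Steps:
g = -8998 (g = 14252 - 23250 = -8998)
sqrt(30976 + g) = sqrt(30976 - 8998) = sqrt(21978) = 3*sqrt(2442)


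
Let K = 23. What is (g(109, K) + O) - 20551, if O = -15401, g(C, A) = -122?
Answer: -36074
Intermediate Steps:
(g(109, K) + O) - 20551 = (-122 - 15401) - 20551 = -15523 - 20551 = -36074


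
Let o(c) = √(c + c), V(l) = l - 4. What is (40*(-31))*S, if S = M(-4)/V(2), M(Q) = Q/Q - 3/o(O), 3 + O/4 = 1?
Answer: 620 + 465*I ≈ 620.0 + 465.0*I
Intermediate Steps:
O = -8 (O = -12 + 4*1 = -12 + 4 = -8)
V(l) = -4 + l
o(c) = √2*√c (o(c) = √(2*c) = √2*√c)
M(Q) = 1 + 3*I/4 (M(Q) = Q/Q - 3*(-I/4) = 1 - 3*(-I/4) = 1 - (-3)*I/4 = 1 + 3*I/4)
S = -½ - 3*I/8 (S = (1 + 3*I/4)/(-4 + 2) = (1 + 3*I/4)/(-2) = (1 + 3*I/4)*(-½) = -½ - 3*I/8 ≈ -0.5 - 0.375*I)
(40*(-31))*S = (40*(-31))*(-½ - 3*I/8) = -1240*(-½ - 3*I/8) = 620 + 465*I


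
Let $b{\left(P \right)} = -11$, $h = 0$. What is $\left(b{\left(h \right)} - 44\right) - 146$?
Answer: $-201$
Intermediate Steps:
$\left(b{\left(h \right)} - 44\right) - 146 = \left(-11 - 44\right) - 146 = -55 - 146 = -201$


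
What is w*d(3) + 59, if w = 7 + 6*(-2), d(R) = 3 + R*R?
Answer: -1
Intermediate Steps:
d(R) = 3 + R²
w = -5 (w = 7 - 12 = -5)
w*d(3) + 59 = -5*(3 + 3²) + 59 = -5*(3 + 9) + 59 = -5*12 + 59 = -60 + 59 = -1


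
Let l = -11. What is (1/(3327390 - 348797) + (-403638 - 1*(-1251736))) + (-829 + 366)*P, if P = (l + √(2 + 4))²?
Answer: 2350994519122/2978593 + 10186*√6 ≈ 8.1425e+5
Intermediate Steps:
P = (-11 + √6)² (P = (-11 + √(2 + 4))² = (-11 + √6)² ≈ 73.111)
(1/(3327390 - 348797) + (-403638 - 1*(-1251736))) + (-829 + 366)*P = (1/(3327390 - 348797) + (-403638 - 1*(-1251736))) + (-829 + 366)*(11 - √6)² = (1/2978593 + (-403638 + 1251736)) - 463*(11 - √6)² = (1/2978593 + 848098) - 463*(11 - √6)² = 2526138766115/2978593 - 463*(11 - √6)²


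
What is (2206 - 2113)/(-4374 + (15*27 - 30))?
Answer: -1/43 ≈ -0.023256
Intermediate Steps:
(2206 - 2113)/(-4374 + (15*27 - 30)) = 93/(-4374 + (405 - 30)) = 93/(-4374 + 375) = 93/(-3999) = 93*(-1/3999) = -1/43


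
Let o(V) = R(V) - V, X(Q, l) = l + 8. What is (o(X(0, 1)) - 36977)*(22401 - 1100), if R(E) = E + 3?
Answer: -787583174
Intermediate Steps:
R(E) = 3 + E
X(Q, l) = 8 + l
o(V) = 3 (o(V) = (3 + V) - V = 3)
(o(X(0, 1)) - 36977)*(22401 - 1100) = (3 - 36977)*(22401 - 1100) = -36974*21301 = -787583174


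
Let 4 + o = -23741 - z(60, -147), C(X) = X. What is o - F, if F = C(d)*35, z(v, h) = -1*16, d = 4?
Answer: -23869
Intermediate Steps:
z(v, h) = -16
F = 140 (F = 4*35 = 140)
o = -23729 (o = -4 + (-23741 - 1*(-16)) = -4 + (-23741 + 16) = -4 - 23725 = -23729)
o - F = -23729 - 1*140 = -23729 - 140 = -23869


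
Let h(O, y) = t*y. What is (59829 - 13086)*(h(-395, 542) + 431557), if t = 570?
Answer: 34613051271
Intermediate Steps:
h(O, y) = 570*y
(59829 - 13086)*(h(-395, 542) + 431557) = (59829 - 13086)*(570*542 + 431557) = 46743*(308940 + 431557) = 46743*740497 = 34613051271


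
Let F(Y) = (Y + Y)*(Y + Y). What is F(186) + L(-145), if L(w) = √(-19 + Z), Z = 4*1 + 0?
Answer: 138384 + I*√15 ≈ 1.3838e+5 + 3.873*I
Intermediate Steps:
Z = 4 (Z = 4 + 0 = 4)
L(w) = I*√15 (L(w) = √(-19 + 4) = √(-15) = I*√15)
F(Y) = 4*Y² (F(Y) = (2*Y)*(2*Y) = 4*Y²)
F(186) + L(-145) = 4*186² + I*√15 = 4*34596 + I*√15 = 138384 + I*√15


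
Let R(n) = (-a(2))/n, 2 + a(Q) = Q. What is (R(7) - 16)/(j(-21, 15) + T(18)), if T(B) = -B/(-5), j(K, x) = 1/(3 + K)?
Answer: -1440/319 ≈ -4.5141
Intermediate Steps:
a(Q) = -2 + Q
R(n) = 0 (R(n) = (-(-2 + 2))/n = (-1*0)/n = 0/n = 0)
T(B) = B/5 (T(B) = -B*(-1)/5 = -(-1)*B/5 = B/5)
(R(7) - 16)/(j(-21, 15) + T(18)) = (0 - 16)/(1/(3 - 21) + (⅕)*18) = -16/(1/(-18) + 18/5) = -16/(-1/18 + 18/5) = -16/319/90 = -16*90/319 = -1440/319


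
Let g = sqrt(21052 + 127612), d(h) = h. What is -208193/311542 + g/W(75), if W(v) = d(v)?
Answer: -208193/311542 + 2*sqrt(37166)/75 ≈ 4.4727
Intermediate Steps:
W(v) = v
g = 2*sqrt(37166) (g = sqrt(148664) = 2*sqrt(37166) ≈ 385.57)
-208193/311542 + g/W(75) = -208193/311542 + (2*sqrt(37166))/75 = -208193*1/311542 + (2*sqrt(37166))*(1/75) = -208193/311542 + 2*sqrt(37166)/75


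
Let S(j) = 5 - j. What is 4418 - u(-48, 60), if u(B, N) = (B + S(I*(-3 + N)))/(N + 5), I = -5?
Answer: 286928/65 ≈ 4414.3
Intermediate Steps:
u(B, N) = (-10 + B + 5*N)/(5 + N) (u(B, N) = (B + (5 - (-5)*(-3 + N)))/(N + 5) = (B + (5 - (15 - 5*N)))/(5 + N) = (B + (5 + (-15 + 5*N)))/(5 + N) = (B + (-10 + 5*N))/(5 + N) = (-10 + B + 5*N)/(5 + N))
4418 - u(-48, 60) = 4418 - (-10 - 48 + 5*60)/(5 + 60) = 4418 - (-10 - 48 + 300)/65 = 4418 - 242/65 = 286928/65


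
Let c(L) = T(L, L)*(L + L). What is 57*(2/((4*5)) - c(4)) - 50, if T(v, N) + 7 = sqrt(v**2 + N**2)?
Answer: 31477/10 - 1824*sqrt(2) ≈ 568.17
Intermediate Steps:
T(v, N) = -7 + sqrt(N**2 + v**2) (T(v, N) = -7 + sqrt(v**2 + N**2) = -7 + sqrt(N**2 + v**2))
c(L) = 2*L*(-7 + sqrt(2)*sqrt(L**2)) (c(L) = (-7 + sqrt(L**2 + L**2))*(L + L) = (-7 + sqrt(2*L**2))*(2*L) = (-7 + sqrt(2)*sqrt(L**2))*(2*L) = 2*L*(-7 + sqrt(2)*sqrt(L**2)))
57*(2/((4*5)) - c(4)) - 50 = 57*(2/((4*5)) - 2*4*(-7 + sqrt(2)*sqrt(4**2))) - 50 = 57*(2/20 - 2*4*(-7 + sqrt(2)*sqrt(16))) - 50 = 57*(2*(1/20) - 2*4*(-7 + sqrt(2)*4)) - 50 = 57*(1/10 - 2*4*(-7 + 4*sqrt(2))) - 50 = 57*(1/10 - (-56 + 32*sqrt(2))) - 50 = 57*(1/10 + (56 - 32*sqrt(2))) - 50 = 57*(561/10 - 32*sqrt(2)) - 50 = (31977/10 - 1824*sqrt(2)) - 50 = 31477/10 - 1824*sqrt(2)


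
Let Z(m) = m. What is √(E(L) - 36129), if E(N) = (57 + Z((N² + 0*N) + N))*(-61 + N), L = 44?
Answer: 3*I*√7862 ≈ 266.0*I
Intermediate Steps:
E(N) = (-61 + N)*(57 + N + N²) (E(N) = (57 + ((N² + 0*N) + N))*(-61 + N) = (57 + ((N² + 0) + N))*(-61 + N) = (57 + (N² + N))*(-61 + N) = (57 + (N + N²))*(-61 + N) = (57 + N + N²)*(-61 + N) = (-61 + N)*(57 + N + N²))
√(E(L) - 36129) = √((-3477 + 44³ - 60*44² - 4*44) - 36129) = √((-3477 + 85184 - 60*1936 - 176) - 36129) = √((-3477 + 85184 - 116160 - 176) - 36129) = √(-34629 - 36129) = √(-70758) = 3*I*√7862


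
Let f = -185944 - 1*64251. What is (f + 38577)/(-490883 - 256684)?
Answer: 211618/747567 ≈ 0.28308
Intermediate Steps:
f = -250195 (f = -185944 - 64251 = -250195)
(f + 38577)/(-490883 - 256684) = (-250195 + 38577)/(-490883 - 256684) = -211618/(-747567) = -211618*(-1/747567) = 211618/747567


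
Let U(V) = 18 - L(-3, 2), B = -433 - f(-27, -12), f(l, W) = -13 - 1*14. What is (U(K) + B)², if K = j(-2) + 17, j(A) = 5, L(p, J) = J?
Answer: 152100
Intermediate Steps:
f(l, W) = -27 (f(l, W) = -13 - 14 = -27)
K = 22 (K = 5 + 17 = 22)
B = -406 (B = -433 - 1*(-27) = -433 + 27 = -406)
U(V) = 16 (U(V) = 18 - 1*2 = 18 - 2 = 16)
(U(K) + B)² = (16 - 406)² = (-390)² = 152100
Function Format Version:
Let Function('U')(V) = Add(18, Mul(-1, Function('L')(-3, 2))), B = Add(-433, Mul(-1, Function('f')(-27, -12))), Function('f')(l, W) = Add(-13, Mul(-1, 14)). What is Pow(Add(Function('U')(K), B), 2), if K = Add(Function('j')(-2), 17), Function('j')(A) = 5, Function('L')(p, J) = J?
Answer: 152100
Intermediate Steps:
Function('f')(l, W) = -27 (Function('f')(l, W) = Add(-13, -14) = -27)
K = 22 (K = Add(5, 17) = 22)
B = -406 (B = Add(-433, Mul(-1, -27)) = Add(-433, 27) = -406)
Function('U')(V) = 16 (Function('U')(V) = Add(18, Mul(-1, 2)) = Add(18, -2) = 16)
Pow(Add(Function('U')(K), B), 2) = Pow(Add(16, -406), 2) = Pow(-390, 2) = 152100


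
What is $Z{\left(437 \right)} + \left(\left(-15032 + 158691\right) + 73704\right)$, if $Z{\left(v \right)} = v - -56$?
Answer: $217856$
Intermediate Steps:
$Z{\left(v \right)} = 56 + v$ ($Z{\left(v \right)} = v + 56 = 56 + v$)
$Z{\left(437 \right)} + \left(\left(-15032 + 158691\right) + 73704\right) = \left(56 + 437\right) + \left(\left(-15032 + 158691\right) + 73704\right) = 493 + \left(143659 + 73704\right) = 493 + 217363 = 217856$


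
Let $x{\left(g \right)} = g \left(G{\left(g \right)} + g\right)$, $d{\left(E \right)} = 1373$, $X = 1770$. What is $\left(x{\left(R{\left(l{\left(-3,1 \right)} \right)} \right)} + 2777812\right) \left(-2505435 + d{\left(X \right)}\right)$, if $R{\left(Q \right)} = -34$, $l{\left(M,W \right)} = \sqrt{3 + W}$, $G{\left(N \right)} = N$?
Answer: $-6961602863688$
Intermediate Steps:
$x{\left(g \right)} = 2 g^{2}$ ($x{\left(g \right)} = g \left(g + g\right) = g 2 g = 2 g^{2}$)
$\left(x{\left(R{\left(l{\left(-3,1 \right)} \right)} \right)} + 2777812\right) \left(-2505435 + d{\left(X \right)}\right) = \left(2 \left(-34\right)^{2} + 2777812\right) \left(-2505435 + 1373\right) = \left(2 \cdot 1156 + 2777812\right) \left(-2504062\right) = \left(2312 + 2777812\right) \left(-2504062\right) = 2780124 \left(-2504062\right) = -6961602863688$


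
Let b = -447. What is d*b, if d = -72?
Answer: 32184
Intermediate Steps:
d*b = -72*(-447) = 32184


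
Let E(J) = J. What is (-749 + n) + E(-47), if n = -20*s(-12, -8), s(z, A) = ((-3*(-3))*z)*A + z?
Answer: -17836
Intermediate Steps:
s(z, A) = z + 9*A*z (s(z, A) = (9*z)*A + z = 9*A*z + z = z + 9*A*z)
n = -17040 (n = -(-240)*(1 + 9*(-8)) = -(-240)*(1 - 72) = -(-240)*(-71) = -20*852 = -17040)
(-749 + n) + E(-47) = (-749 - 17040) - 47 = -17789 - 47 = -17836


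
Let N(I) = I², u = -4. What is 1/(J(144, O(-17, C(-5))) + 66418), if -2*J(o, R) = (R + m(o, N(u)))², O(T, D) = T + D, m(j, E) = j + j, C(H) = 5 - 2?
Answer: 1/28880 ≈ 3.4626e-5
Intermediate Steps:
C(H) = 3
m(j, E) = 2*j
O(T, D) = D + T
J(o, R) = -(R + 2*o)²/2
1/(J(144, O(-17, C(-5))) + 66418) = 1/(-((3 - 17) + 2*144)²/2 + 66418) = 1/(-(-14 + 288)²/2 + 66418) = 1/(-½*274² + 66418) = 1/(-½*75076 + 66418) = 1/(-37538 + 66418) = 1/28880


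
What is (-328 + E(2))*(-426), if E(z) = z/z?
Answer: 139302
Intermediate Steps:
E(z) = 1
(-328 + E(2))*(-426) = (-328 + 1)*(-426) = -327*(-426) = 139302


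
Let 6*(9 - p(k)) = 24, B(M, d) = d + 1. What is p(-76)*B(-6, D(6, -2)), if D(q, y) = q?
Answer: 35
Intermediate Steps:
B(M, d) = 1 + d
p(k) = 5 (p(k) = 9 - ⅙*24 = 9 - 4 = 5)
p(-76)*B(-6, D(6, -2)) = 5*(1 + 6) = 5*7 = 35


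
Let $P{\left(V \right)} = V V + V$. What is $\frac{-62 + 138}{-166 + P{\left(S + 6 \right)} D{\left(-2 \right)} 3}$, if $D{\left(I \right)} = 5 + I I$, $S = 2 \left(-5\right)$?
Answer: $\frac{38}{79} \approx 0.48101$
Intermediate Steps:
$S = -10$
$P{\left(V \right)} = V + V^{2}$ ($P{\left(V \right)} = V^{2} + V = V + V^{2}$)
$D{\left(I \right)} = 5 + I^{2}$
$\frac{-62 + 138}{-166 + P{\left(S + 6 \right)} D{\left(-2 \right)} 3} = \frac{-62 + 138}{-166 + \left(-10 + 6\right) \left(1 + \left(-10 + 6\right)\right) \left(5 + \left(-2\right)^{2}\right) 3} = \frac{76}{-166 + - 4 \left(1 - 4\right) \left(5 + 4\right) 3} = \frac{76}{-166 + \left(-4\right) \left(-3\right) 9 \cdot 3} = \frac{76}{-166 + 12 \cdot 9 \cdot 3} = \frac{76}{-166 + 108 \cdot 3} = \frac{76}{-166 + 324} = \frac{76}{158} = 76 \cdot \frac{1}{158} = \frac{38}{79}$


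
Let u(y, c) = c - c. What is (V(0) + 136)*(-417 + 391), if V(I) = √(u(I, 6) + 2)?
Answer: -3536 - 26*√2 ≈ -3572.8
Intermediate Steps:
u(y, c) = 0
V(I) = √2 (V(I) = √(0 + 2) = √2)
(V(0) + 136)*(-417 + 391) = (√2 + 136)*(-417 + 391) = (136 + √2)*(-26) = -3536 - 26*√2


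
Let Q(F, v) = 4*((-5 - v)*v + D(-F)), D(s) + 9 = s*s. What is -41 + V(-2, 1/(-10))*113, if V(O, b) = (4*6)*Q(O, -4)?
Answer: -10889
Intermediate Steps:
D(s) = -9 + s² (D(s) = -9 + s*s = -9 + s²)
Q(F, v) = -36 + 4*F² + 4*v*(-5 - v) (Q(F, v) = 4*((-5 - v)*v + (-9 + (-F)²)) = 4*(v*(-5 - v) + (-9 + F²)) = 4*(-9 + F² + v*(-5 - v)) = -36 + 4*F² + 4*v*(-5 - v))
V(O, b) = -480 + 96*O² (V(O, b) = (4*6)*(-36 - 20*(-4) - 4*(-4)² + 4*O²) = 24*(-36 + 80 - 4*16 + 4*O²) = 24*(-36 + 80 - 64 + 4*O²) = 24*(-20 + 4*O²) = -480 + 96*O²)
-41 + V(-2, 1/(-10))*113 = -41 + (-480 + 96*(-2)²)*113 = -41 + (-480 + 96*4)*113 = -41 + (-480 + 384)*113 = -41 - 96*113 = -41 - 10848 = -10889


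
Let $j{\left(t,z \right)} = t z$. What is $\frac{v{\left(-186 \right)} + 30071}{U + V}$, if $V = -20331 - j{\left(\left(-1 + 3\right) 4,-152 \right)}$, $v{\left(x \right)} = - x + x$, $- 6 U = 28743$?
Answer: $- \frac{60142}{47811} \approx -1.2579$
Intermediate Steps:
$U = - \frac{9581}{2}$ ($U = \left(- \frac{1}{6}\right) 28743 = - \frac{9581}{2} \approx -4790.5$)
$v{\left(x \right)} = 0$
$V = -19115$ ($V = -20331 - \left(-1 + 3\right) 4 \left(-152\right) = -20331 - 2 \cdot 4 \left(-152\right) = -20331 - 8 \left(-152\right) = -20331 - -1216 = -20331 + 1216 = -19115$)
$\frac{v{\left(-186 \right)} + 30071}{U + V} = \frac{0 + 30071}{- \frac{9581}{2} - 19115} = \frac{30071}{- \frac{47811}{2}} = 30071 \left(- \frac{2}{47811}\right) = - \frac{60142}{47811}$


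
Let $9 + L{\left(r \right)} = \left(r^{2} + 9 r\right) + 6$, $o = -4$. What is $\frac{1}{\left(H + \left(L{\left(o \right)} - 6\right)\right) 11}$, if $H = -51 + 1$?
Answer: $- \frac{1}{869} \approx -0.0011507$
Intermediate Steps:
$L{\left(r \right)} = -3 + r^{2} + 9 r$ ($L{\left(r \right)} = -9 + \left(\left(r^{2} + 9 r\right) + 6\right) = -9 + \left(6 + r^{2} + 9 r\right) = -3 + r^{2} + 9 r$)
$H = -50$
$\frac{1}{\left(H + \left(L{\left(o \right)} - 6\right)\right) 11} = \frac{1}{\left(-50 + \left(\left(-3 + \left(-4\right)^{2} + 9 \left(-4\right)\right) - 6\right)\right) 11} = \frac{1}{\left(-50 - 29\right) 11} = \frac{1}{\left(-79\right) 11} = \frac{1}{-869} = - \frac{1}{869}$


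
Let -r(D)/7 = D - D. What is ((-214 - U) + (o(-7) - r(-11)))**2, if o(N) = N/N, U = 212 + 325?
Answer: 562500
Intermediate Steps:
U = 537
r(D) = 0 (r(D) = -7*(D - D) = -7*0 = 0)
o(N) = 1
((-214 - U) + (o(-7) - r(-11)))**2 = ((-214 - 1*537) + (1 - 1*0))**2 = ((-214 - 537) + (1 + 0))**2 = (-751 + 1)**2 = (-750)**2 = 562500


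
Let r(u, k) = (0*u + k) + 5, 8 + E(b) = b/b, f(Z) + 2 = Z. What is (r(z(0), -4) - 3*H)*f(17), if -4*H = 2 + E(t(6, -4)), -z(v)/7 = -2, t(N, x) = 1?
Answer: -165/4 ≈ -41.250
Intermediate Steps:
f(Z) = -2 + Z
E(b) = -7 (E(b) = -8 + b/b = -8 + 1 = -7)
z(v) = 14 (z(v) = -7*(-2) = 14)
H = 5/4 (H = -(2 - 7)/4 = -1/4*(-5) = 5/4 ≈ 1.2500)
r(u, k) = 5 + k (r(u, k) = (0 + k) + 5 = k + 5 = 5 + k)
(r(z(0), -4) - 3*H)*f(17) = ((5 - 4) - 3*5/4)*(-2 + 17) = (1 - 15/4)*15 = -11/4*15 = -165/4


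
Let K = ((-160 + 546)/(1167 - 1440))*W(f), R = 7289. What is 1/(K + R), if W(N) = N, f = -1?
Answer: 273/1990283 ≈ 0.00013717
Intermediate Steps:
K = 386/273 (K = ((-160 + 546)/(1167 - 1440))*(-1) = (386/(-273))*(-1) = (386*(-1/273))*(-1) = -386/273*(-1) = 386/273 ≈ 1.4139)
1/(K + R) = 1/(386/273 + 7289) = 1/(1990283/273) = 273/1990283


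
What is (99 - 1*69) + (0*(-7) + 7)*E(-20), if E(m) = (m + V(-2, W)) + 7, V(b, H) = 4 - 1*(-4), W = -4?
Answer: -5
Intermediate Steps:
V(b, H) = 8 (V(b, H) = 4 + 4 = 8)
E(m) = 15 + m (E(m) = (m + 8) + 7 = (8 + m) + 7 = 15 + m)
(99 - 1*69) + (0*(-7) + 7)*E(-20) = (99 - 1*69) + (0*(-7) + 7)*(15 - 20) = (99 - 69) + (0 + 7)*(-5) = 30 + 7*(-5) = 30 - 35 = -5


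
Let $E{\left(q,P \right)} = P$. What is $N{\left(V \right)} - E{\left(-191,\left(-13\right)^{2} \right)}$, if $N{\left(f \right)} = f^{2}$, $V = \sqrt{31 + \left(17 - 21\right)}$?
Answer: $-142$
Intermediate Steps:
$V = 3 \sqrt{3}$ ($V = \sqrt{31 - 4} = \sqrt{27} = 3 \sqrt{3} \approx 5.1962$)
$N{\left(V \right)} - E{\left(-191,\left(-13\right)^{2} \right)} = \left(3 \sqrt{3}\right)^{2} - \left(-13\right)^{2} = 27 - 169 = -142$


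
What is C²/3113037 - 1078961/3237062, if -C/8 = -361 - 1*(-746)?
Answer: 27349219442243/10077093777294 ≈ 2.7140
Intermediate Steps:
C = -3080 (C = -8*(-361 - 1*(-746)) = -8*(-361 + 746) = -8*385 = -3080)
C²/3113037 - 1078961/3237062 = (-3080)²/3113037 - 1078961/3237062 = 9486400*(1/3113037) - 1078961*1/3237062 = 9486400/3113037 - 1078961/3237062 = 27349219442243/10077093777294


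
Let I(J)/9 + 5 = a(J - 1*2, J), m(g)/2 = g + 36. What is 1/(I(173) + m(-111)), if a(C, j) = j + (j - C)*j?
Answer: 1/4476 ≈ 0.00022341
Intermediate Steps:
m(g) = 72 + 2*g (m(g) = 2*(g + 36) = 2*(36 + g) = 72 + 2*g)
a(C, j) = j + j*(j - C)
I(J) = -45 + 27*J (I(J) = -45 + 9*(J*(1 + J - (J - 1*2))) = -45 + 9*(J*(1 + J - (J - 2))) = -45 + 9*(J*(1 + J - (-2 + J))) = -45 + 9*(J*(1 + J + (2 - J))) = -45 + 9*(J*3) = -45 + 9*(3*J) = -45 + 27*J)
1/(I(173) + m(-111)) = 1/((-45 + 27*173) + (72 + 2*(-111))) = 1/((-45 + 4671) + (72 - 222)) = 1/(4626 - 150) = 1/4476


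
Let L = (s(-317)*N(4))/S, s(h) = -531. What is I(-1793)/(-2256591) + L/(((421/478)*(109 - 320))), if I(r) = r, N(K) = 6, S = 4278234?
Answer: 114141324978775/142932400395442719 ≈ 0.00079857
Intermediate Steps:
L = -531/713039 (L = -531*6/4278234 = -3186*1/4278234 = -531/713039 ≈ -0.00074470)
I(-1793)/(-2256591) + L/(((421/478)*(109 - 320))) = -1793/(-2256591) - 531*478/(421*(109 - 320))/713039 = -1793*(-1/2256591) - 531/(713039*((421*(1/478))*(-211))) = 1793/2256591 - 531/(713039*((421/478)*(-211))) = 1793/2256591 - 531/(713039*(-88831/478)) = 1793/2256591 - 531/713039*(-478/88831) = 1793/2256591 + 253818/63339967409 = 114141324978775/142932400395442719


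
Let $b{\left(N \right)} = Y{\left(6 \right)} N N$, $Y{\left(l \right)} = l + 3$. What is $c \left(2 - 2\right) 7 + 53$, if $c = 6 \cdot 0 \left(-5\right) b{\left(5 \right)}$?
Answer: $53$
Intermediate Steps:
$Y{\left(l \right)} = 3 + l$
$b{\left(N \right)} = 9 N^{2}$ ($b{\left(N \right)} = \left(3 + 6\right) N N = 9 N N = 9 N^{2}$)
$c = 0$ ($c = 6 \cdot 0 \left(-5\right) 9 \cdot 5^{2} = 6 \cdot 0 \cdot 9 \cdot 25 = 0 \cdot 225 = 0$)
$c \left(2 - 2\right) 7 + 53 = 0 \left(2 - 2\right) 7 + 53 = 0 \cdot 0 \cdot 7 + 53 = 0 \cdot 0 + 53 = 0 + 53 = 53$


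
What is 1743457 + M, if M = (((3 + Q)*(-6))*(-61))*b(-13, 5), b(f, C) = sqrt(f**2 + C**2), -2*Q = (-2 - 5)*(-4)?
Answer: 1743457 - 4026*sqrt(194) ≈ 1.6874e+6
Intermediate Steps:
Q = -14 (Q = -(-2 - 5)*(-4)/2 = -(-7)*(-4)/2 = -1/2*28 = -14)
b(f, C) = sqrt(C**2 + f**2)
M = -4026*sqrt(194) (M = (((3 - 14)*(-6))*(-61))*sqrt(5**2 + (-13)**2) = (-11*(-6)*(-61))*sqrt(25 + 169) = (66*(-61))*sqrt(194) = -4026*sqrt(194) ≈ -56076.)
1743457 + M = 1743457 - 4026*sqrt(194)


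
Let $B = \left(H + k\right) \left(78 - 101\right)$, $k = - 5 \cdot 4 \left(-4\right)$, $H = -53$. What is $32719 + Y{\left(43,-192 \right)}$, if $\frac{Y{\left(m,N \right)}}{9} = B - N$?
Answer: $28858$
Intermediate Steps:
$k = 80$ ($k = \left(-5\right) \left(-16\right) = 80$)
$B = -621$ ($B = \left(-53 + 80\right) \left(78 - 101\right) = 27 \left(-23\right) = -621$)
$Y{\left(m,N \right)} = -5589 - 9 N$ ($Y{\left(m,N \right)} = 9 \left(-621 - N\right) = -5589 - 9 N$)
$32719 + Y{\left(43,-192 \right)} = 32719 - 3861 = 28858$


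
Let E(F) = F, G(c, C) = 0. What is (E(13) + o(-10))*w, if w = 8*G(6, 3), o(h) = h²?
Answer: 0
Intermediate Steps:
w = 0 (w = 8*0 = 0)
(E(13) + o(-10))*w = (13 + (-10)²)*0 = (13 + 100)*0 = 113*0 = 0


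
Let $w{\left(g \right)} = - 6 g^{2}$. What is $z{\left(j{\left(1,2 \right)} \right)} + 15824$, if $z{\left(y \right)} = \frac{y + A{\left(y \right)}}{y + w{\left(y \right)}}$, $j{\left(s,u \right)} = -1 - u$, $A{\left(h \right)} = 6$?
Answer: $\frac{300655}{19} \approx 15824.0$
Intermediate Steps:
$z{\left(y \right)} = \frac{6 + y}{y - 6 y^{2}}$ ($z{\left(y \right)} = \frac{y + 6}{y - 6 y^{2}} = \frac{6 + y}{y - 6 y^{2}}$)
$z{\left(j{\left(1,2 \right)} \right)} + 15824 = \frac{-6 - \left(-1 - 2\right)}{\left(-1 - 2\right) \left(-1 + 6 \left(-1 - 2\right)\right)} + 15824 = \frac{-6 - -3}{\left(-3\right) \left(-1 + 6 \left(-3\right)\right)} + 15824 = - \frac{-6 + 3}{3 \left(-1 - 18\right)} + 15824 = \left(- \frac{1}{3}\right) \frac{1}{-19} \left(-3\right) + 15824 = \left(- \frac{1}{3}\right) \left(- \frac{1}{19}\right) \left(-3\right) + 15824 = - \frac{1}{19} + 15824 = \frac{300655}{19}$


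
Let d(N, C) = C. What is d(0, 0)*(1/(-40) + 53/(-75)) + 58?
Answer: 58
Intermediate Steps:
d(0, 0)*(1/(-40) + 53/(-75)) + 58 = 0*(1/(-40) + 53/(-75)) + 58 = 0*(1*(-1/40) + 53*(-1/75)) + 58 = 0*(-1/40 - 53/75) + 58 = 0*(-439/600) + 58 = 0 + 58 = 58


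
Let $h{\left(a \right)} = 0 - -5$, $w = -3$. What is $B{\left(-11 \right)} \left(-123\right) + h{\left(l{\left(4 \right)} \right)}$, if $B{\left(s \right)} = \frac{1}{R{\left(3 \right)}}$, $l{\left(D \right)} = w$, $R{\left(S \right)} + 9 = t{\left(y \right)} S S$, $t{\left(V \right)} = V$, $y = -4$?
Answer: $\frac{116}{15} \approx 7.7333$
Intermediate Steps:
$R{\left(S \right)} = -9 - 4 S^{2}$ ($R{\left(S \right)} = -9 + - 4 S S = -9 - 4 S^{2}$)
$l{\left(D \right)} = -3$
$B{\left(s \right)} = - \frac{1}{45}$ ($B{\left(s \right)} = \frac{1}{-9 - 4 \cdot 3^{2}} = \frac{1}{-9 - 36} = \frac{1}{-45} = - \frac{1}{45}$)
$h{\left(a \right)} = 5$ ($h{\left(a \right)} = 0 + 5 = 5$)
$B{\left(-11 \right)} \left(-123\right) + h{\left(l{\left(4 \right)} \right)} = \left(- \frac{1}{45}\right) \left(-123\right) + 5 = \frac{41}{15} + 5 = \frac{116}{15}$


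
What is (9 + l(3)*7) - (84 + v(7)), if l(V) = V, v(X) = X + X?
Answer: -68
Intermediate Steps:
v(X) = 2*X
(9 + l(3)*7) - (84 + v(7)) = (9 + 3*7) - (84 + 2*7) = (9 + 21) - (84 + 14) = 30 - 1*98 = 30 - 98 = -68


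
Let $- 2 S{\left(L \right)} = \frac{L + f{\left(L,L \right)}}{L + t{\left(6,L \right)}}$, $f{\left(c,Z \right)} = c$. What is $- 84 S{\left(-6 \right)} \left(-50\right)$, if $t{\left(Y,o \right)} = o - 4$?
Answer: $-1575$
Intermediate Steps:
$t{\left(Y,o \right)} = -4 + o$
$S{\left(L \right)} = - \frac{L}{-4 + 2 L}$ ($S{\left(L \right)} = - \frac{\left(L + L\right) \frac{1}{L + \left(-4 + L\right)}}{2} = - \frac{2 L \frac{1}{-4 + 2 L}}{2} = - \frac{L}{-4 + 2 L}$)
$- 84 S{\left(-6 \right)} \left(-50\right) = - 84 \left(\left(-1\right) \left(-6\right) \frac{1}{-4 + 2 \left(-6\right)}\right) \left(-50\right) = - 84 \left(\left(-1\right) \left(-6\right) \frac{1}{-4 - 12}\right) \left(-50\right) = - 84 \left(\left(-1\right) \left(-6\right) \frac{1}{-16}\right) \left(-50\right) = - 84 \left(\left(-1\right) \left(-6\right) \left(- \frac{1}{16}\right)\right) \left(-50\right) = \left(-84\right) \left(- \frac{3}{8}\right) \left(-50\right) = \frac{63}{2} \left(-50\right) = -1575$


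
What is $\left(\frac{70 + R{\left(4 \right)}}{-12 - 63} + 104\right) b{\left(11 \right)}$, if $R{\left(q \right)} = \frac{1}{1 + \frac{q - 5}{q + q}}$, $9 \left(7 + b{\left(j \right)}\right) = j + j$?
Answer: $- \frac{739394}{1575} \approx -469.46$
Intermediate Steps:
$b{\left(j \right)} = -7 + \frac{2 j}{9}$ ($b{\left(j \right)} = -7 + \frac{j + j}{9} = -7 + \frac{2 j}{9}$)
$R{\left(q \right)} = \frac{1}{1 + \frac{-5 + q}{2 q}}$
$\left(\frac{70 + R{\left(4 \right)}}{-12 - 63} + 104\right) b{\left(11 \right)} = \left(\frac{70 + 2 \cdot 4 \frac{1}{-5 + 3 \cdot 4}}{-12 - 63} + 104\right) \left(-7 + \frac{2}{9} \cdot 11\right) = \left(\frac{70 + 2 \cdot 4 \frac{1}{-5 + 12}}{-75} + 104\right) \left(-7 + \frac{22}{9}\right) = \left(\left(70 + 2 \cdot 4 \cdot \frac{1}{7}\right) \left(- \frac{1}{75}\right) + 104\right) \left(- \frac{41}{9}\right) = \left(\left(70 + \frac{8}{7}\right) \left(- \frac{1}{75}\right) + 104\right) \left(- \frac{41}{9}\right) = \left(\frac{498}{7} \left(- \frac{1}{75}\right) + 104\right) \left(- \frac{41}{9}\right) = \left(- \frac{166}{175} + 104\right) \left(- \frac{41}{9}\right) = \frac{18034}{175} \left(- \frac{41}{9}\right) = - \frac{739394}{1575}$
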